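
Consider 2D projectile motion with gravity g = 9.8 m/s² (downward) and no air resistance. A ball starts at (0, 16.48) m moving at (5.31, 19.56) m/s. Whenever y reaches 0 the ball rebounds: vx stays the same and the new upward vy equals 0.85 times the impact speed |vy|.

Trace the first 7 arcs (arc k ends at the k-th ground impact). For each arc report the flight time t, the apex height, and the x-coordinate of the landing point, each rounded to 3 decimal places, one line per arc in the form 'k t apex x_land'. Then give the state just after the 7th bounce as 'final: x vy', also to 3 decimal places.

Arc 1: start y=16.480, vy=19.560 → t=4.706, apex=36.000, x_land=24.991, impact vy=-26.563
  bounce: vy ← 0.85·26.563 = 22.579
Arc 2: start y=0.000, vy=22.579 → t=4.608, apex=26.010, x_land=49.459, impact vy=-22.579
  bounce: vy ← 0.85·22.579 = 19.192
Arc 3: start y=0.000, vy=19.192 → t=3.917, apex=18.792, x_land=70.257, impact vy=-19.192
  bounce: vy ← 0.85·19.192 = 16.313
Arc 4: start y=0.000, vy=16.313 → t=3.329, apex=13.577, x_land=87.935, impact vy=-16.313
  bounce: vy ← 0.85·16.313 = 13.866
Arc 5: start y=0.000, vy=13.866 → t=2.830, apex=9.810, x_land=102.961, impact vy=-13.866
  bounce: vy ← 0.85·13.866 = 11.786
Arc 6: start y=0.000, vy=11.786 → t=2.405, apex=7.087, x_land=115.734, impact vy=-11.786
  bounce: vy ← 0.85·11.786 = 10.018
Arc 7: start y=0.000, vy=10.018 → t=2.045, apex=5.121, x_land=126.590, impact vy=-10.018
  bounce: vy ← 0.85·10.018 = 8.516

1 4.706 36.000 24.991
2 4.608 26.010 49.459
3 3.917 18.792 70.257
4 3.329 13.577 87.935
5 2.830 9.810 102.961
6 2.405 7.087 115.734
7 2.045 5.121 126.590
final: 126.590 8.516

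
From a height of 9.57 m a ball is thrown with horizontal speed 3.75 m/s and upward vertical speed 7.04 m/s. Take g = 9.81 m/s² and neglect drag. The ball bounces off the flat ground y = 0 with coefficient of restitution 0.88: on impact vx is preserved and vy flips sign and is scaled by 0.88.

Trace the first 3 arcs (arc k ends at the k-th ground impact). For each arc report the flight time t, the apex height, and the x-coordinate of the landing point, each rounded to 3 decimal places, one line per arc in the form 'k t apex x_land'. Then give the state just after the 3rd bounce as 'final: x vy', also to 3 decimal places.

1 2.288 12.096 8.580
2 2.764 9.367 18.944
3 2.432 7.254 28.065
final: 28.065 10.498

Arc 1: start y=9.570, vy=7.040 → t=2.288, apex=12.096, x_land=8.580, impact vy=-15.405
  bounce: vy ← 0.88·15.405 = 13.557
Arc 2: start y=0.000, vy=13.557 → t=2.764, apex=9.367, x_land=18.944, impact vy=-13.557
  bounce: vy ← 0.88·13.557 = 11.930
Arc 3: start y=0.000, vy=11.930 → t=2.432, apex=7.254, x_land=28.065, impact vy=-11.930
  bounce: vy ← 0.88·11.930 = 10.498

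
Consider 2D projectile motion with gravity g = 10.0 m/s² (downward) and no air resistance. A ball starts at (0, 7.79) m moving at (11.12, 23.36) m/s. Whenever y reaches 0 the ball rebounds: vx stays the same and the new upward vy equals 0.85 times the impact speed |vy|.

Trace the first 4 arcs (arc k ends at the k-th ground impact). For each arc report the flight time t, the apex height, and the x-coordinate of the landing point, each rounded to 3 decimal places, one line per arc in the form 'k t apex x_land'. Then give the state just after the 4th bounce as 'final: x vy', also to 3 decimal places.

Arc 1: start y=7.790, vy=23.360 → t=4.985, apex=35.074, x_land=55.428, impact vy=-26.486
  bounce: vy ← 0.85·26.486 = 22.513
Arc 2: start y=0.000, vy=22.513 → t=4.503, apex=25.341, x_land=105.497, impact vy=-22.513
  bounce: vy ← 0.85·22.513 = 19.136
Arc 3: start y=0.000, vy=19.136 → t=3.827, apex=18.309, x_land=148.055, impact vy=-19.136
  bounce: vy ← 0.85·19.136 = 16.265
Arc 4: start y=0.000, vy=16.265 → t=3.253, apex=13.228, x_land=184.230, impact vy=-16.265
  bounce: vy ← 0.85·16.265 = 13.826

1 4.985 35.074 55.428
2 4.503 25.341 105.497
3 3.827 18.309 148.055
4 3.253 13.228 184.230
final: 184.230 13.826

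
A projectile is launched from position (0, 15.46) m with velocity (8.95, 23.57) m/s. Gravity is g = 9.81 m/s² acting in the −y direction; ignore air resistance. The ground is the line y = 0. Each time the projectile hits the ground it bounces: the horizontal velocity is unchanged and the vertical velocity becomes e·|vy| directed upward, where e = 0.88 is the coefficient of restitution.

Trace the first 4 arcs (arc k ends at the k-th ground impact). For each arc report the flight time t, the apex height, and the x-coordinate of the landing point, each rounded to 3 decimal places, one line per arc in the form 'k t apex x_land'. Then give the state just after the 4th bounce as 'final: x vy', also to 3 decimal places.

1 5.390 43.775 48.241
2 5.258 33.900 95.299
3 4.627 26.252 136.709
4 4.072 20.329 173.151
final: 173.151 17.575

Arc 1: start y=15.460, vy=23.570 → t=5.390, apex=43.775, x_land=48.241, impact vy=-29.306
  bounce: vy ← 0.88·29.306 = 25.790
Arc 2: start y=0.000, vy=25.790 → t=5.258, apex=33.900, x_land=95.299, impact vy=-25.790
  bounce: vy ← 0.88·25.790 = 22.695
Arc 3: start y=0.000, vy=22.695 → t=4.627, apex=26.252, x_land=136.709, impact vy=-22.695
  bounce: vy ← 0.88·22.695 = 19.972
Arc 4: start y=0.000, vy=19.972 → t=4.072, apex=20.329, x_land=173.151, impact vy=-19.972
  bounce: vy ← 0.88·19.972 = 17.575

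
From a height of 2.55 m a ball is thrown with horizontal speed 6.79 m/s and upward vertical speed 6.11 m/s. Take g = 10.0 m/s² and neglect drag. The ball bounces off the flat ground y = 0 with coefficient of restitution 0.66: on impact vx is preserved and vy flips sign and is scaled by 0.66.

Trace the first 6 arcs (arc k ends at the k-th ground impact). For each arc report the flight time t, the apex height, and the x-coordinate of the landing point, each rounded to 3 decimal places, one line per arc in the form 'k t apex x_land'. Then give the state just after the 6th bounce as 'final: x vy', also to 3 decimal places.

1 1.551 4.417 10.530
2 1.241 1.924 18.954
3 0.819 0.838 24.514
4 0.540 0.365 28.183
5 0.357 0.159 30.605
6 0.235 0.069 32.203
final: 32.203 0.777

Arc 1: start y=2.550, vy=6.110 → t=1.551, apex=4.417, x_land=10.530, impact vy=-9.399
  bounce: vy ← 0.66·9.399 = 6.203
Arc 2: start y=0.000, vy=6.203 → t=1.241, apex=1.924, x_land=18.954, impact vy=-6.203
  bounce: vy ← 0.66·6.203 = 4.094
Arc 3: start y=0.000, vy=4.094 → t=0.819, apex=0.838, x_land=24.514, impact vy=-4.094
  bounce: vy ← 0.66·4.094 = 2.702
Arc 4: start y=0.000, vy=2.702 → t=0.540, apex=0.365, x_land=28.183, impact vy=-2.702
  bounce: vy ← 0.66·2.702 = 1.783
Arc 5: start y=0.000, vy=1.783 → t=0.357, apex=0.159, x_land=30.605, impact vy=-1.783
  bounce: vy ← 0.66·1.783 = 1.177
Arc 6: start y=0.000, vy=1.177 → t=0.235, apex=0.069, x_land=32.203, impact vy=-1.177
  bounce: vy ← 0.66·1.177 = 0.777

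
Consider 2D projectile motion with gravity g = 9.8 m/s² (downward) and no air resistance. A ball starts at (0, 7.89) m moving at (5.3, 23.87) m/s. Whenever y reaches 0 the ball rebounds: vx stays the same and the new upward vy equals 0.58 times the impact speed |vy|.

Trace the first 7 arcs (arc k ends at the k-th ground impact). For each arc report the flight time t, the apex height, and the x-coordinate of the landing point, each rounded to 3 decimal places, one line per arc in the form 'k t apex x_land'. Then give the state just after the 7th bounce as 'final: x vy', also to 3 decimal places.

1 5.182 36.960 27.465
2 3.186 12.433 44.350
3 1.848 4.183 54.144
4 1.072 1.407 59.824
5 0.622 0.473 63.118
6 0.361 0.159 65.029
7 0.209 0.054 66.138
final: 66.138 0.594

Arc 1: start y=7.890, vy=23.870 → t=5.182, apex=36.960, x_land=27.465, impact vy=-26.915
  bounce: vy ← 0.58·26.915 = 15.611
Arc 2: start y=0.000, vy=15.611 → t=3.186, apex=12.433, x_land=44.350, impact vy=-15.611
  bounce: vy ← 0.58·15.611 = 9.054
Arc 3: start y=0.000, vy=9.054 → t=1.848, apex=4.183, x_land=54.144, impact vy=-9.054
  bounce: vy ← 0.58·9.054 = 5.251
Arc 4: start y=0.000, vy=5.251 → t=1.072, apex=1.407, x_land=59.824, impact vy=-5.251
  bounce: vy ← 0.58·5.251 = 3.046
Arc 5: start y=0.000, vy=3.046 → t=0.622, apex=0.473, x_land=63.118, impact vy=-3.046
  bounce: vy ← 0.58·3.046 = 1.767
Arc 6: start y=0.000, vy=1.767 → t=0.361, apex=0.159, x_land=65.029, impact vy=-1.767
  bounce: vy ← 0.58·1.767 = 1.025
Arc 7: start y=0.000, vy=1.025 → t=0.209, apex=0.054, x_land=66.138, impact vy=-1.025
  bounce: vy ← 0.58·1.025 = 0.594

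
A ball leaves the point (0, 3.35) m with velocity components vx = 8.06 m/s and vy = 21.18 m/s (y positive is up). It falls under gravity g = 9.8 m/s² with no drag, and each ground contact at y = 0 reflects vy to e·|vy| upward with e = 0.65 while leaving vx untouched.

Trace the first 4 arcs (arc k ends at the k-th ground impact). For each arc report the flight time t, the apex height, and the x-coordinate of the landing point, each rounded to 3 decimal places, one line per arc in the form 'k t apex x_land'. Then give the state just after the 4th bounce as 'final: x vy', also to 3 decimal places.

Arc 1: start y=3.350, vy=21.180 → t=4.475, apex=26.237, x_land=36.070, impact vy=-22.677
  bounce: vy ← 0.65·22.677 = 14.740
Arc 2: start y=0.000, vy=14.740 → t=3.008, apex=11.085, x_land=60.316, impact vy=-14.740
  bounce: vy ← 0.65·14.740 = 9.581
Arc 3: start y=0.000, vy=9.581 → t=1.955, apex=4.684, x_land=76.076, impact vy=-9.581
  bounce: vy ← 0.65·9.581 = 6.228
Arc 4: start y=0.000, vy=6.228 → t=1.271, apex=1.979, x_land=86.320, impact vy=-6.228
  bounce: vy ← 0.65·6.228 = 4.048

1 4.475 26.237 36.070
2 3.008 11.085 60.316
3 1.955 4.684 76.076
4 1.271 1.979 86.320
final: 86.320 4.048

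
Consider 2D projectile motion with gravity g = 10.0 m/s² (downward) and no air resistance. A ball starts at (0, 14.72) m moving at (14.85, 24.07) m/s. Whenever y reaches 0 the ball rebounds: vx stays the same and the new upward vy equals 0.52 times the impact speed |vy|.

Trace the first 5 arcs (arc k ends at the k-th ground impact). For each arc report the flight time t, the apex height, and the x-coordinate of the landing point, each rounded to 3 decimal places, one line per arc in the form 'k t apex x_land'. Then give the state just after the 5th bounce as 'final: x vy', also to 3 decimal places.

1 5.363 43.688 79.640
2 3.074 11.813 125.292
3 1.599 3.194 149.030
4 0.831 0.864 161.375
5 0.432 0.234 167.794
final: 167.794 1.124

Arc 1: start y=14.720, vy=24.070 → t=5.363, apex=43.688, x_land=79.640, impact vy=-29.560
  bounce: vy ← 0.52·29.560 = 15.371
Arc 2: start y=0.000, vy=15.371 → t=3.074, apex=11.813, x_land=125.292, impact vy=-15.371
  bounce: vy ← 0.52·15.371 = 7.993
Arc 3: start y=0.000, vy=7.993 → t=1.599, apex=3.194, x_land=149.030, impact vy=-7.993
  bounce: vy ← 0.52·7.993 = 4.156
Arc 4: start y=0.000, vy=4.156 → t=0.831, apex=0.864, x_land=161.375, impact vy=-4.156
  bounce: vy ← 0.52·4.156 = 2.161
Arc 5: start y=0.000, vy=2.161 → t=0.432, apex=0.234, x_land=167.794, impact vy=-2.161
  bounce: vy ← 0.52·2.161 = 1.124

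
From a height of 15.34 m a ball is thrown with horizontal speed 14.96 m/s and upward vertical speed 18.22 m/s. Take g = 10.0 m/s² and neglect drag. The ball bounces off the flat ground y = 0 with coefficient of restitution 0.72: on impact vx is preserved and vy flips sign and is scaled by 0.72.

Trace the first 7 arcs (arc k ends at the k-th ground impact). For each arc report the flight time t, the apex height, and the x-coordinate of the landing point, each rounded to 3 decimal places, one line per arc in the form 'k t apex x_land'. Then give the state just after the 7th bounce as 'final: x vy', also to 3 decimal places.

1 4.349 31.938 65.067
2 3.639 16.557 119.513
3 2.620 8.583 158.714
4 1.887 4.449 186.939
5 1.358 2.307 207.261
6 0.978 1.196 221.892
7 0.704 0.620 232.427
final: 232.427 2.535

Arc 1: start y=15.340, vy=18.220 → t=4.349, apex=31.938, x_land=65.067, impact vy=-25.274
  bounce: vy ← 0.72·25.274 = 18.197
Arc 2: start y=0.000, vy=18.197 → t=3.639, apex=16.557, x_land=119.513, impact vy=-18.197
  bounce: vy ← 0.72·18.197 = 13.102
Arc 3: start y=0.000, vy=13.102 → t=2.620, apex=8.583, x_land=158.714, impact vy=-13.102
  bounce: vy ← 0.72·13.102 = 9.433
Arc 4: start y=0.000, vy=9.433 → t=1.887, apex=4.449, x_land=186.939, impact vy=-9.433
  bounce: vy ← 0.72·9.433 = 6.792
Arc 5: start y=0.000, vy=6.792 → t=1.358, apex=2.307, x_land=207.261, impact vy=-6.792
  bounce: vy ← 0.72·6.792 = 4.890
Arc 6: start y=0.000, vy=4.890 → t=0.978, apex=1.196, x_land=221.892, impact vy=-4.890
  bounce: vy ← 0.72·4.890 = 3.521
Arc 7: start y=0.000, vy=3.521 → t=0.704, apex=0.620, x_land=232.427, impact vy=-3.521
  bounce: vy ← 0.72·3.521 = 2.535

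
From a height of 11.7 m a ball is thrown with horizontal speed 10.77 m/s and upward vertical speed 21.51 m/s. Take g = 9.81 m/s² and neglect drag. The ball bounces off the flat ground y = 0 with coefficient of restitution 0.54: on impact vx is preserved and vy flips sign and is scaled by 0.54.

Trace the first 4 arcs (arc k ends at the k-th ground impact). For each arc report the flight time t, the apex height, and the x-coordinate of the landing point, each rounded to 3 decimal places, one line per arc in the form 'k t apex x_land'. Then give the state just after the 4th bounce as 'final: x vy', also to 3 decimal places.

Arc 1: start y=11.700, vy=21.510 → t=4.875, apex=35.282, x_land=52.500, impact vy=-26.310
  bounce: vy ← 0.54·26.310 = 14.208
Arc 2: start y=0.000, vy=14.208 → t=2.897, apex=10.288, x_land=83.696, impact vy=-14.208
  bounce: vy ← 0.54·14.208 = 7.672
Arc 3: start y=0.000, vy=7.672 → t=1.564, apex=3.000, x_land=100.542, impact vy=-7.672
  bounce: vy ← 0.54·7.672 = 4.143
Arc 4: start y=0.000, vy=4.143 → t=0.845, apex=0.875, x_land=109.638, impact vy=-4.143
  bounce: vy ← 0.54·4.143 = 2.237

1 4.875 35.282 52.500
2 2.897 10.288 83.696
3 1.564 3.000 100.542
4 0.845 0.875 109.638
final: 109.638 2.237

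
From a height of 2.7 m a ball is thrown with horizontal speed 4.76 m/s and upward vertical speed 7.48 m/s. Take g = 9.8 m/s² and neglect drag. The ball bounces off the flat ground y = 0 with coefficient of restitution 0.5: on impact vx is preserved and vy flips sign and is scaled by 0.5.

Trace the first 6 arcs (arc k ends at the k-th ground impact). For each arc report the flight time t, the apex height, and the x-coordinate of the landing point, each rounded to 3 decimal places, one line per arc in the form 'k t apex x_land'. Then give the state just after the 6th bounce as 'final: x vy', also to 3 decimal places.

1 1.828 5.555 8.701
2 1.065 1.389 13.769
3 0.532 0.347 16.303
4 0.266 0.087 17.570
5 0.133 0.022 18.204
6 0.067 0.005 18.520
final: 18.520 0.163

Arc 1: start y=2.700, vy=7.480 → t=1.828, apex=5.555, x_land=8.701, impact vy=-10.434
  bounce: vy ← 0.5·10.434 = 5.217
Arc 2: start y=0.000, vy=5.217 → t=1.065, apex=1.389, x_land=13.769, impact vy=-5.217
  bounce: vy ← 0.5·5.217 = 2.609
Arc 3: start y=0.000, vy=2.609 → t=0.532, apex=0.347, x_land=16.303, impact vy=-2.609
  bounce: vy ← 0.5·2.609 = 1.304
Arc 4: start y=0.000, vy=1.304 → t=0.266, apex=0.087, x_land=17.570, impact vy=-1.304
  bounce: vy ← 0.5·1.304 = 0.652
Arc 5: start y=0.000, vy=0.652 → t=0.133, apex=0.022, x_land=18.204, impact vy=-0.652
  bounce: vy ← 0.5·0.652 = 0.326
Arc 6: start y=0.000, vy=0.326 → t=0.067, apex=0.005, x_land=18.520, impact vy=-0.326
  bounce: vy ← 0.5·0.326 = 0.163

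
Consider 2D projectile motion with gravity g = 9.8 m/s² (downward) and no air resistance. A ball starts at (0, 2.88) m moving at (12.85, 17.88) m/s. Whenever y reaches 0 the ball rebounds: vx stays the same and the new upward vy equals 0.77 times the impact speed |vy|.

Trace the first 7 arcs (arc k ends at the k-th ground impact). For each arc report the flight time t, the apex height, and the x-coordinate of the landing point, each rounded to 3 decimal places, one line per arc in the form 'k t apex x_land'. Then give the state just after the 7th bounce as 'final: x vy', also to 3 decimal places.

Arc 1: start y=2.880, vy=17.880 → t=3.804, apex=19.191, x_land=48.875, impact vy=-19.394
  bounce: vy ← 0.77·19.394 = 14.934
Arc 2: start y=0.000, vy=14.934 → t=3.048, apex=11.378, x_land=88.038, impact vy=-14.934
  bounce: vy ← 0.77·14.934 = 11.499
Arc 3: start y=0.000, vy=11.499 → t=2.347, apex=6.746, x_land=118.193, impact vy=-11.499
  bounce: vy ← 0.77·11.499 = 8.854
Arc 4: start y=0.000, vy=8.854 → t=1.807, apex=4.000, x_land=141.413, impact vy=-8.854
  bounce: vy ← 0.77·8.854 = 6.818
Arc 5: start y=0.000, vy=6.818 → t=1.391, apex=2.371, x_land=159.292, impact vy=-6.818
  bounce: vy ← 0.77·6.818 = 5.250
Arc 6: start y=0.000, vy=5.250 → t=1.071, apex=1.406, x_land=173.059, impact vy=-5.250
  bounce: vy ← 0.77·5.250 = 4.042
Arc 7: start y=0.000, vy=4.042 → t=0.825, apex=0.834, x_land=183.659, impact vy=-4.042
  bounce: vy ← 0.77·4.042 = 3.113

1 3.804 19.191 48.875
2 3.048 11.378 88.038
3 2.347 6.746 118.193
4 1.807 4.000 141.413
5 1.391 2.371 159.292
6 1.071 1.406 173.059
7 0.825 0.834 183.659
final: 183.659 3.113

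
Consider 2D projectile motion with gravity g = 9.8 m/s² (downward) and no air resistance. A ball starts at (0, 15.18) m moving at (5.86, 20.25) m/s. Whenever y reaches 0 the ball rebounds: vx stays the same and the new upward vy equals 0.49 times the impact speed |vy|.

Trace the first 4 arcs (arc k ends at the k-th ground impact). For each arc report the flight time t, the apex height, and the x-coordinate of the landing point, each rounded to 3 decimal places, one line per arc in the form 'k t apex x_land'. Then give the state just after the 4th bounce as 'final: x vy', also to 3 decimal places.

Arc 1: start y=15.180, vy=20.250 → t=4.781, apex=36.102, x_land=28.015, impact vy=-26.601
  bounce: vy ← 0.49·26.601 = 13.034
Arc 2: start y=0.000, vy=13.034 → t=2.660, apex=8.668, x_land=43.603, impact vy=-13.034
  bounce: vy ← 0.49·13.034 = 6.387
Arc 3: start y=0.000, vy=6.387 → t=1.303, apex=2.081, x_land=51.241, impact vy=-6.387
  bounce: vy ← 0.49·6.387 = 3.130
Arc 4: start y=0.000, vy=3.130 → t=0.639, apex=0.500, x_land=54.983, impact vy=-3.130
  bounce: vy ← 0.49·3.130 = 1.533

1 4.781 36.102 28.015
2 2.660 8.668 43.603
3 1.303 2.081 51.241
4 0.639 0.500 54.983
final: 54.983 1.533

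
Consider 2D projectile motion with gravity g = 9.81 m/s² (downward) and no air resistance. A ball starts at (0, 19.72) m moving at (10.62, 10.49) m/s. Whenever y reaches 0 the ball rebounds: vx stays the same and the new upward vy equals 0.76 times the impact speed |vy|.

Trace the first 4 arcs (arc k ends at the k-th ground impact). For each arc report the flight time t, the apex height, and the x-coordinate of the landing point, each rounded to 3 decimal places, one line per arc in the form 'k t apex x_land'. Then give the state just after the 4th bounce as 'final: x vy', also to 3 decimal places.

1 3.342 25.329 35.489
2 3.454 14.630 72.171
3 2.625 8.450 100.050
4 1.995 4.881 121.237
final: 121.237 7.437

Arc 1: start y=19.720, vy=10.490 → t=3.342, apex=25.329, x_land=35.489, impact vy=-22.292
  bounce: vy ← 0.76·22.292 = 16.942
Arc 2: start y=0.000, vy=16.942 → t=3.454, apex=14.630, x_land=72.171, impact vy=-16.942
  bounce: vy ← 0.76·16.942 = 12.876
Arc 3: start y=0.000, vy=12.876 → t=2.625, apex=8.450, x_land=100.050, impact vy=-12.876
  bounce: vy ← 0.76·12.876 = 9.786
Arc 4: start y=0.000, vy=9.786 → t=1.995, apex=4.881, x_land=121.237, impact vy=-9.786
  bounce: vy ← 0.76·9.786 = 7.437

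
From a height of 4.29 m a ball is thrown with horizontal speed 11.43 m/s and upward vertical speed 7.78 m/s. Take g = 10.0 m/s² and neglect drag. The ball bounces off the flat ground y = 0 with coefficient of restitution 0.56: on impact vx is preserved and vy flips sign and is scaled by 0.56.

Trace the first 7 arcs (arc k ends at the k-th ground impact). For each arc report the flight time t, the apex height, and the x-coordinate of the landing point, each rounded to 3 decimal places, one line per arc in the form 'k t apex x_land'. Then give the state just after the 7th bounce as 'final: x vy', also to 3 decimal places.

1 1.988 7.316 22.719
2 1.355 2.294 38.205
3 0.759 0.720 46.877
4 0.425 0.226 51.733
5 0.238 0.071 54.452
6 0.133 0.022 55.975
7 0.075 0.007 56.828
final: 56.828 0.209

Arc 1: start y=4.290, vy=7.780 → t=1.988, apex=7.316, x_land=22.719, impact vy=-12.097
  bounce: vy ← 0.56·12.097 = 6.774
Arc 2: start y=0.000, vy=6.774 → t=1.355, apex=2.294, x_land=38.205, impact vy=-6.774
  bounce: vy ← 0.56·6.774 = 3.794
Arc 3: start y=0.000, vy=3.794 → t=0.759, apex=0.720, x_land=46.877, impact vy=-3.794
  bounce: vy ← 0.56·3.794 = 2.124
Arc 4: start y=0.000, vy=2.124 → t=0.425, apex=0.226, x_land=51.733, impact vy=-2.124
  bounce: vy ← 0.56·2.124 = 1.190
Arc 5: start y=0.000, vy=1.190 → t=0.238, apex=0.071, x_land=54.452, impact vy=-1.190
  bounce: vy ← 0.56·1.190 = 0.666
Arc 6: start y=0.000, vy=0.666 → t=0.133, apex=0.022, x_land=55.975, impact vy=-0.666
  bounce: vy ← 0.56·0.666 = 0.373
Arc 7: start y=0.000, vy=0.373 → t=0.075, apex=0.007, x_land=56.828, impact vy=-0.373
  bounce: vy ← 0.56·0.373 = 0.209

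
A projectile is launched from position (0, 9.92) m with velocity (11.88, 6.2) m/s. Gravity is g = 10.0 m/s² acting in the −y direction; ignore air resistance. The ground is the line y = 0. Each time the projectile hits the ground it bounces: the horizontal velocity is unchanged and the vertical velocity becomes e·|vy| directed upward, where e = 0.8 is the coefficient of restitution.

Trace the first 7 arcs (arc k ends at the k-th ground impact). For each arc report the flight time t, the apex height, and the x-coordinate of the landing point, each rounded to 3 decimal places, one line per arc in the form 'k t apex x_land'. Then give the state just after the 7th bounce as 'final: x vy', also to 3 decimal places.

1 2.159 11.842 25.648
2 2.462 7.579 54.901
3 1.970 4.850 78.303
4 1.576 3.104 97.025
5 1.261 1.987 112.002
6 1.009 1.272 123.984
7 0.807 0.814 133.569
final: 133.569 3.227

Arc 1: start y=9.920, vy=6.200 → t=2.159, apex=11.842, x_land=25.648, impact vy=-15.390
  bounce: vy ← 0.8·15.390 = 12.312
Arc 2: start y=0.000, vy=12.312 → t=2.462, apex=7.579, x_land=54.901, impact vy=-12.312
  bounce: vy ← 0.8·12.312 = 9.849
Arc 3: start y=0.000, vy=9.849 → t=1.970, apex=4.850, x_land=78.303, impact vy=-9.849
  bounce: vy ← 0.8·9.849 = 7.879
Arc 4: start y=0.000, vy=7.879 → t=1.576, apex=3.104, x_land=97.025, impact vy=-7.879
  bounce: vy ← 0.8·7.879 = 6.304
Arc 5: start y=0.000, vy=6.304 → t=1.261, apex=1.987, x_land=112.002, impact vy=-6.304
  bounce: vy ← 0.8·6.304 = 5.043
Arc 6: start y=0.000, vy=5.043 → t=1.009, apex=1.272, x_land=123.984, impact vy=-5.043
  bounce: vy ← 0.8·5.043 = 4.034
Arc 7: start y=0.000, vy=4.034 → t=0.807, apex=0.814, x_land=133.569, impact vy=-4.034
  bounce: vy ← 0.8·4.034 = 3.227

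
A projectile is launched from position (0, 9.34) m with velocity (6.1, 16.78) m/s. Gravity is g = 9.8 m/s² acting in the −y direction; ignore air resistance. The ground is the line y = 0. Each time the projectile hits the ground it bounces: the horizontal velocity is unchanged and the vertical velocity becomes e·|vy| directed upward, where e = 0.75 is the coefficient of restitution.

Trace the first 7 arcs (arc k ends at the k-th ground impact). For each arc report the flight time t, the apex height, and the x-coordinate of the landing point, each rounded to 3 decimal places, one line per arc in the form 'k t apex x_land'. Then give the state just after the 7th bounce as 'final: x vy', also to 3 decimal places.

1 3.912 23.706 23.862
2 3.299 13.334 43.987
3 2.474 7.501 59.082
4 1.856 4.219 70.402
5 1.392 2.373 78.893
6 1.044 1.335 85.261
7 0.783 0.751 90.037
final: 90.037 2.877

Arc 1: start y=9.340, vy=16.780 → t=3.912, apex=23.706, x_land=23.862, impact vy=-21.555
  bounce: vy ← 0.75·21.555 = 16.167
Arc 2: start y=0.000, vy=16.167 → t=3.299, apex=13.334, x_land=43.987, impact vy=-16.167
  bounce: vy ← 0.75·16.167 = 12.125
Arc 3: start y=0.000, vy=12.125 → t=2.474, apex=7.501, x_land=59.082, impact vy=-12.125
  bounce: vy ← 0.75·12.125 = 9.094
Arc 4: start y=0.000, vy=9.094 → t=1.856, apex=4.219, x_land=70.402, impact vy=-9.094
  bounce: vy ← 0.75·9.094 = 6.820
Arc 5: start y=0.000, vy=6.820 → t=1.392, apex=2.373, x_land=78.893, impact vy=-6.820
  bounce: vy ← 0.75·6.820 = 5.115
Arc 6: start y=0.000, vy=5.115 → t=1.044, apex=1.335, x_land=85.261, impact vy=-5.115
  bounce: vy ← 0.75·5.115 = 3.836
Arc 7: start y=0.000, vy=3.836 → t=0.783, apex=0.751, x_land=90.037, impact vy=-3.836
  bounce: vy ← 0.75·3.836 = 2.877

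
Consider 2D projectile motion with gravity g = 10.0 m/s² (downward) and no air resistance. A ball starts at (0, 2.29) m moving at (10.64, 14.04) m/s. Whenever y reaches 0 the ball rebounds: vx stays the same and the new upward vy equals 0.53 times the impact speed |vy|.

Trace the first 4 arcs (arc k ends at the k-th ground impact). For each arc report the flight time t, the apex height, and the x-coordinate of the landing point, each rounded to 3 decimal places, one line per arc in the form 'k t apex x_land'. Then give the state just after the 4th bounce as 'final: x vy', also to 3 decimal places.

1 2.963 12.146 31.522
2 1.652 3.412 49.100
3 0.876 0.958 58.417
4 0.464 0.269 63.355
final: 63.355 1.230

Arc 1: start y=2.290, vy=14.040 → t=2.963, apex=12.146, x_land=31.522, impact vy=-15.586
  bounce: vy ← 0.53·15.586 = 8.261
Arc 2: start y=0.000, vy=8.261 → t=1.652, apex=3.412, x_land=49.100, impact vy=-8.261
  bounce: vy ← 0.53·8.261 = 4.378
Arc 3: start y=0.000, vy=4.378 → t=0.876, apex=0.958, x_land=58.417, impact vy=-4.378
  bounce: vy ← 0.53·4.378 = 2.320
Arc 4: start y=0.000, vy=2.320 → t=0.464, apex=0.269, x_land=63.355, impact vy=-2.320
  bounce: vy ← 0.53·2.320 = 1.230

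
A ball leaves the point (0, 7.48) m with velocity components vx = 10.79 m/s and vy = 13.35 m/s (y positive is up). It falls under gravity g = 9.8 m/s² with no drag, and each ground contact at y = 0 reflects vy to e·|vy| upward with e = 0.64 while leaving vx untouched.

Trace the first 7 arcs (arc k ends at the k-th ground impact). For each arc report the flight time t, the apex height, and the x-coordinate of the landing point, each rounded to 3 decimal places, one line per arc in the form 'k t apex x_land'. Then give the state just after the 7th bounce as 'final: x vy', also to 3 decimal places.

Arc 1: start y=7.480, vy=13.350 → t=3.201, apex=16.573, x_land=34.542, impact vy=-18.023
  bounce: vy ← 0.64·18.023 = 11.535
Arc 2: start y=0.000, vy=11.535 → t=2.354, apex=6.788, x_land=59.942, impact vy=-11.535
  bounce: vy ← 0.64·11.535 = 7.382
Arc 3: start y=0.000, vy=7.382 → t=1.507, apex=2.780, x_land=76.198, impact vy=-7.382
  bounce: vy ← 0.64·7.382 = 4.725
Arc 4: start y=0.000, vy=4.725 → t=0.964, apex=1.139, x_land=86.602, impact vy=-4.725
  bounce: vy ← 0.64·4.725 = 3.024
Arc 5: start y=0.000, vy=3.024 → t=0.617, apex=0.466, x_land=93.261, impact vy=-3.024
  bounce: vy ← 0.64·3.024 = 1.935
Arc 6: start y=0.000, vy=1.935 → t=0.395, apex=0.191, x_land=97.522, impact vy=-1.935
  bounce: vy ← 0.64·1.935 = 1.239
Arc 7: start y=0.000, vy=1.239 → t=0.253, apex=0.078, x_land=100.249, impact vy=-1.239
  bounce: vy ← 0.64·1.239 = 0.793

1 3.201 16.573 34.542
2 2.354 6.788 59.942
3 1.507 2.780 76.198
4 0.964 1.139 86.602
5 0.617 0.466 93.261
6 0.395 0.191 97.522
7 0.253 0.078 100.249
final: 100.249 0.793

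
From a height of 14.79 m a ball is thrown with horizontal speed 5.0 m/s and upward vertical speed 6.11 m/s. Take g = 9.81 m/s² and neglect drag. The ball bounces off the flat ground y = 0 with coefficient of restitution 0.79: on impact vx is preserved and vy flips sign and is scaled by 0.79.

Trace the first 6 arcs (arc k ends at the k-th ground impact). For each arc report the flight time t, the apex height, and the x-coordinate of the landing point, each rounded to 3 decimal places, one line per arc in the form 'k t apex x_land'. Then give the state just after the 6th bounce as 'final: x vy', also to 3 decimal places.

Arc 1: start y=14.790, vy=6.110 → t=2.468, apex=16.693, x_land=12.338, impact vy=-18.097
  bounce: vy ← 0.79·18.097 = 14.297
Arc 2: start y=0.000, vy=14.297 → t=2.915, apex=10.418, x_land=26.912, impact vy=-14.297
  bounce: vy ← 0.79·14.297 = 11.295
Arc 3: start y=0.000, vy=11.295 → t=2.303, apex=6.502, x_land=38.425, impact vy=-11.295
  bounce: vy ← 0.79·11.295 = 8.923
Arc 4: start y=0.000, vy=8.923 → t=1.819, apex=4.058, x_land=47.521, impact vy=-8.923
  bounce: vy ← 0.79·8.923 = 7.049
Arc 5: start y=0.000, vy=7.049 → t=1.437, apex=2.532, x_land=54.706, impact vy=-7.049
  bounce: vy ← 0.79·7.049 = 5.569
Arc 6: start y=0.000, vy=5.569 → t=1.135, apex=1.581, x_land=60.383, impact vy=-5.569
  bounce: vy ← 0.79·5.569 = 4.399

1 2.468 16.693 12.338
2 2.915 10.418 26.912
3 2.303 6.502 38.425
4 1.819 4.058 47.521
5 1.437 2.532 54.706
6 1.135 1.581 60.383
final: 60.383 4.399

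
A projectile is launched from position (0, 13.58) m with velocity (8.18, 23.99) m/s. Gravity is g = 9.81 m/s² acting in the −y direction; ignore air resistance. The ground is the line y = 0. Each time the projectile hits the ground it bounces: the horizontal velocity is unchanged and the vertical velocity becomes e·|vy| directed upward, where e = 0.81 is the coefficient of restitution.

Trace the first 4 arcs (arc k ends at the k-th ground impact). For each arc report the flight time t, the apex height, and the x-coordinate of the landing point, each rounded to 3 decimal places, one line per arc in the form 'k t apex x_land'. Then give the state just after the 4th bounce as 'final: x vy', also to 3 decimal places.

1 5.403 42.913 44.199
2 4.792 28.155 83.395
3 3.881 18.473 115.144
4 3.144 12.120 140.861
final: 140.861 12.491

Arc 1: start y=13.580, vy=23.990 → t=5.403, apex=42.913, x_land=44.199, impact vy=-29.017
  bounce: vy ← 0.81·29.017 = 23.503
Arc 2: start y=0.000, vy=23.503 → t=4.792, apex=28.155, x_land=83.395, impact vy=-23.503
  bounce: vy ← 0.81·23.503 = 19.038
Arc 3: start y=0.000, vy=19.038 → t=3.881, apex=18.473, x_land=115.144, impact vy=-19.038
  bounce: vy ← 0.81·19.038 = 15.421
Arc 4: start y=0.000, vy=15.421 → t=3.144, apex=12.120, x_land=140.861, impact vy=-15.421
  bounce: vy ← 0.81·15.421 = 12.491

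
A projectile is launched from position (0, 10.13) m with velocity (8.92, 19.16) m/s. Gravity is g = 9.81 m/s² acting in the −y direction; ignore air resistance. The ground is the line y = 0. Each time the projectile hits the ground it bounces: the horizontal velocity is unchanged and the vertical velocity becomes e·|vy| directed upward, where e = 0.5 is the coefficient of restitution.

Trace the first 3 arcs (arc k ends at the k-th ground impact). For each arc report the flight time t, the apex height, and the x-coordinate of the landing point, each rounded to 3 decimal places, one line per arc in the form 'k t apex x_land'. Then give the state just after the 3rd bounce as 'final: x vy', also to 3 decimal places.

Arc 1: start y=10.130, vy=19.160 → t=4.378, apex=28.841, x_land=39.051, impact vy=-23.788
  bounce: vy ← 0.5·23.788 = 11.894
Arc 2: start y=0.000, vy=11.894 → t=2.425, apex=7.210, x_land=60.681, impact vy=-11.894
  bounce: vy ← 0.5·11.894 = 5.947
Arc 3: start y=0.000, vy=5.947 → t=1.212, apex=1.803, x_land=71.496, impact vy=-5.947
  bounce: vy ← 0.5·5.947 = 2.973

1 4.378 28.841 39.051
2 2.425 7.210 60.681
3 1.212 1.803 71.496
final: 71.496 2.973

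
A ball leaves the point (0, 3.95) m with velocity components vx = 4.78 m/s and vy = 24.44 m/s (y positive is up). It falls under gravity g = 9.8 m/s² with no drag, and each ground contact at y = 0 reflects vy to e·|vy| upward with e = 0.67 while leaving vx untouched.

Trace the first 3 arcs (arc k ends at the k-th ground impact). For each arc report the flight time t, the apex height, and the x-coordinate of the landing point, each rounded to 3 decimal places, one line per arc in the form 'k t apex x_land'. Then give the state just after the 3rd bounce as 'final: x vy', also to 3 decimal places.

Arc 1: start y=3.950, vy=24.440 → t=5.144, apex=34.425, x_land=24.590, impact vy=-25.976
  bounce: vy ← 0.67·25.976 = 17.404
Arc 2: start y=0.000, vy=17.404 → t=3.552, apex=15.453, x_land=41.568, impact vy=-17.404
  bounce: vy ← 0.67·17.404 = 11.660
Arc 3: start y=0.000, vy=11.660 → t=2.380, apex=6.937, x_land=52.943, impact vy=-11.660
  bounce: vy ← 0.67·11.660 = 7.813

1 5.144 34.425 24.590
2 3.552 15.453 41.568
3 2.380 6.937 52.943
final: 52.943 7.813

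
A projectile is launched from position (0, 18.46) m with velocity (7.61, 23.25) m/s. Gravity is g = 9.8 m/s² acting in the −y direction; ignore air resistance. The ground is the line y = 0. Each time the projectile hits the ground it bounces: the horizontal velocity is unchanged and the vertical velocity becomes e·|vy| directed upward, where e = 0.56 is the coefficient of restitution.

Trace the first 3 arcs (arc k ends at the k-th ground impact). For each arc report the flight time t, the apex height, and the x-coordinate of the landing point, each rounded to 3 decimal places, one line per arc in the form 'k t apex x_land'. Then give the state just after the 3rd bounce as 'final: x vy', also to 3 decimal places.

Arc 1: start y=18.460, vy=23.250 → t=5.438, apex=46.040, x_land=41.381, impact vy=-30.040
  bounce: vy ← 0.56·30.040 = 16.822
Arc 2: start y=0.000, vy=16.822 → t=3.433, apex=14.438, x_land=67.507, impact vy=-16.822
  bounce: vy ← 0.56·16.822 = 9.420
Arc 3: start y=0.000, vy=9.420 → t=1.923, apex=4.528, x_land=82.137, impact vy=-9.420
  bounce: vy ← 0.56·9.420 = 5.275

1 5.438 46.040 41.381
2 3.433 14.438 67.507
3 1.923 4.528 82.137
final: 82.137 5.275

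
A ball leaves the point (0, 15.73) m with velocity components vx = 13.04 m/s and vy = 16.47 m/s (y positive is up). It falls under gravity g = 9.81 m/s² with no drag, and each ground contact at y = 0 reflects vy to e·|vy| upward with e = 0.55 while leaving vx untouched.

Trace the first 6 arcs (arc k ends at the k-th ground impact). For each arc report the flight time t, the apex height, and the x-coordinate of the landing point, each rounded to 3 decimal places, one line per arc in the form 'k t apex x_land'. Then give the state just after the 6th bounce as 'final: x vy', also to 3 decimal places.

Arc 1: start y=15.730, vy=16.470 → t=4.134, apex=29.556, x_land=53.902, impact vy=-24.081
  bounce: vy ← 0.55·24.081 = 13.244
Arc 2: start y=0.000, vy=13.244 → t=2.700, apex=8.941, x_land=89.113, impact vy=-13.244
  bounce: vy ← 0.55·13.244 = 7.284
Arc 3: start y=0.000, vy=7.284 → t=1.485, apex=2.705, x_land=108.479, impact vy=-7.284
  bounce: vy ← 0.55·7.284 = 4.006
Arc 4: start y=0.000, vy=4.006 → t=0.817, apex=0.818, x_land=119.130, impact vy=-4.006
  bounce: vy ← 0.55·4.006 = 2.204
Arc 5: start y=0.000, vy=2.204 → t=0.449, apex=0.247, x_land=124.988, impact vy=-2.204
  bounce: vy ← 0.55·2.204 = 1.212
Arc 6: start y=0.000, vy=1.212 → t=0.247, apex=0.075, x_land=128.210, impact vy=-1.212
  bounce: vy ← 0.55·1.212 = 0.667

1 4.134 29.556 53.902
2 2.700 8.941 89.113
3 1.485 2.705 108.479
4 0.817 0.818 119.130
5 0.449 0.247 124.988
6 0.247 0.075 128.210
final: 128.210 0.667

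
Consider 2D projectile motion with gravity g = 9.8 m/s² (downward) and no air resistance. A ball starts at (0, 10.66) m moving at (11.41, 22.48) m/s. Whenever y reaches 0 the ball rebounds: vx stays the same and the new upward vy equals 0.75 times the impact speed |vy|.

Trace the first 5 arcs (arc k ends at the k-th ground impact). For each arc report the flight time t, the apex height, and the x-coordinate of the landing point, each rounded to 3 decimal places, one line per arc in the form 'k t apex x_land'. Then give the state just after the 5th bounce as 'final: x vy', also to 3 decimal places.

Arc 1: start y=10.660, vy=22.480 → t=5.021, apex=36.443, x_land=57.290, impact vy=-26.726
  bounce: vy ← 0.75·26.726 = 20.045
Arc 2: start y=0.000, vy=20.045 → t=4.091, apex=20.499, x_land=103.965, impact vy=-20.045
  bounce: vy ← 0.75·20.045 = 15.033
Arc 3: start y=0.000, vy=15.033 → t=3.068, apex=11.531, x_land=138.972, impact vy=-15.033
  bounce: vy ← 0.75·15.033 = 11.275
Arc 4: start y=0.000, vy=11.275 → t=2.301, apex=6.486, x_land=165.227, impact vy=-11.275
  bounce: vy ← 0.75·11.275 = 8.456
Arc 5: start y=0.000, vy=8.456 → t=1.726, apex=3.648, x_land=184.918, impact vy=-8.456
  bounce: vy ← 0.75·8.456 = 6.342

1 5.021 36.443 57.290
2 4.091 20.499 103.965
3 3.068 11.531 138.972
4 2.301 6.486 165.227
5 1.726 3.648 184.918
final: 184.918 6.342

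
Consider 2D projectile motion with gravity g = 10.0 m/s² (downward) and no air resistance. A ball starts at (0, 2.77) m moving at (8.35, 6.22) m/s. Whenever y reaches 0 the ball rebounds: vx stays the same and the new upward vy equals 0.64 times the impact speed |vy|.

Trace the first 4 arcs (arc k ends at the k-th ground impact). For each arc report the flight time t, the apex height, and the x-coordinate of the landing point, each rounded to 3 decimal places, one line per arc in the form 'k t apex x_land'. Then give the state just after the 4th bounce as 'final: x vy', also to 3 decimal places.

Arc 1: start y=2.770, vy=6.220 → t=1.592, apex=4.704, x_land=13.293, impact vy=-9.700
  bounce: vy ← 0.64·9.700 = 6.208
Arc 2: start y=0.000, vy=6.208 → t=1.242, apex=1.927, x_land=23.660, impact vy=-6.208
  bounce: vy ← 0.64·6.208 = 3.973
Arc 3: start y=0.000, vy=3.973 → t=0.795, apex=0.789, x_land=30.295, impact vy=-3.973
  bounce: vy ← 0.64·3.973 = 2.543
Arc 4: start y=0.000, vy=2.543 → t=0.509, apex=0.323, x_land=34.542, impact vy=-2.543
  bounce: vy ← 0.64·2.543 = 1.627

1 1.592 4.704 13.293
2 1.242 1.927 23.660
3 0.795 0.789 30.295
4 0.509 0.323 34.542
final: 34.542 1.627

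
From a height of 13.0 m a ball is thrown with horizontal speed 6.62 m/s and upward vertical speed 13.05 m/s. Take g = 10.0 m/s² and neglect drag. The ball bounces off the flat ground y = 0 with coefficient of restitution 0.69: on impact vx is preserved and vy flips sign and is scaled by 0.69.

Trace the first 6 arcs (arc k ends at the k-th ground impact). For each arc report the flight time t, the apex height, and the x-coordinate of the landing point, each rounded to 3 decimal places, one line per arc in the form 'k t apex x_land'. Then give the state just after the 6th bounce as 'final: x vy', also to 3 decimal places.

1 3.379 21.515 22.371
2 2.863 10.243 41.322
3 1.975 4.877 54.398
4 1.363 2.322 63.420
5 0.940 1.105 69.646
6 0.649 0.526 73.941
final: 73.941 2.239

Arc 1: start y=13.000, vy=13.050 → t=3.379, apex=21.515, x_land=22.371, impact vy=-20.744
  bounce: vy ← 0.69·20.744 = 14.313
Arc 2: start y=0.000, vy=14.313 → t=2.863, apex=10.243, x_land=41.322, impact vy=-14.313
  bounce: vy ← 0.69·14.313 = 9.876
Arc 3: start y=0.000, vy=9.876 → t=1.975, apex=4.877, x_land=54.398, impact vy=-9.876
  bounce: vy ← 0.69·9.876 = 6.815
Arc 4: start y=0.000, vy=6.815 → t=1.363, apex=2.322, x_land=63.420, impact vy=-6.815
  bounce: vy ← 0.69·6.815 = 4.702
Arc 5: start y=0.000, vy=4.702 → t=0.940, apex=1.105, x_land=69.646, impact vy=-4.702
  bounce: vy ← 0.69·4.702 = 3.244
Arc 6: start y=0.000, vy=3.244 → t=0.649, apex=0.526, x_land=73.941, impact vy=-3.244
  bounce: vy ← 0.69·3.244 = 2.239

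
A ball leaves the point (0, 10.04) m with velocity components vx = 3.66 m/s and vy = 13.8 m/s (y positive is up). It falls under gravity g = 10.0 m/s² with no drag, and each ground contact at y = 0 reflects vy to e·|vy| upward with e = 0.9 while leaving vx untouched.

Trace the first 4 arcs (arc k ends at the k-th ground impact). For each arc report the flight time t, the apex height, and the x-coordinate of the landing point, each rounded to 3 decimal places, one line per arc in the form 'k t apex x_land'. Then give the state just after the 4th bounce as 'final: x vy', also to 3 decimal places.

Arc 1: start y=10.040, vy=13.800 → t=3.358, apex=19.562, x_land=12.290, impact vy=-19.780
  bounce: vy ← 0.9·19.780 = 17.802
Arc 2: start y=0.000, vy=17.802 → t=3.560, apex=15.845, x_land=25.321, impact vy=-17.802
  bounce: vy ← 0.9·17.802 = 16.022
Arc 3: start y=0.000, vy=16.022 → t=3.204, apex=12.835, x_land=37.049, impact vy=-16.022
  bounce: vy ← 0.9·16.022 = 14.419
Arc 4: start y=0.000, vy=14.419 → t=2.884, apex=10.396, x_land=47.604, impact vy=-14.419
  bounce: vy ← 0.9·14.419 = 12.978

1 3.358 19.562 12.290
2 3.560 15.845 25.321
3 3.204 12.835 37.049
4 2.884 10.396 47.604
final: 47.604 12.978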